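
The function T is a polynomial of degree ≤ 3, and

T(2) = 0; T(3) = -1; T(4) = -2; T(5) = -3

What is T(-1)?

Write T(m) = am³ + bm² + cm + d; the 4 given values yield a linear system in the 4 coefficients.
Solving, the top 2 coefficients vanish, and T(m) = -m + 2.
Then T(-1) = 3.

3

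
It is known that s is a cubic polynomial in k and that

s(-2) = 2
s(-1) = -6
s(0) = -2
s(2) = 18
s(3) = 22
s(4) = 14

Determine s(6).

-62

Write s(k) = ak³ + bk² + ck + d; the 6 given values yield a linear system in the 4 coefficients.
Solving, s(k) = -k³ + 3k² + 8k - 2.
Then s(6) = -62.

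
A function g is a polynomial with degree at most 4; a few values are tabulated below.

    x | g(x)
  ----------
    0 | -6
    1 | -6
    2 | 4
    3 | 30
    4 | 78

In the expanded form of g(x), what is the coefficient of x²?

2

First differences: 0, 10, 26, 48. Second differences: 10, 16, 22. Third differences: 6, 6.
Level-3 differences are constant, so g has degree 3.
Fitting a degree-3 polynomial gives g(x) = x³ + 2x² - 3x - 6.
The coefficient of x² is 2.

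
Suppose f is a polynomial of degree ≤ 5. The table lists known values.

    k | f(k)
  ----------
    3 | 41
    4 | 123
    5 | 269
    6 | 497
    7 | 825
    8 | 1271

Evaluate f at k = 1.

Write f(k) = ak^5 + bk^4 + ck³ + dk² + ek + p; the 6 given values yield a linear system in the 6 coefficients.
Solving, the top 2 coefficients vanish, and f(k) = 3k³ - 4k² - k - 1.
Then f(1) = -3.

-3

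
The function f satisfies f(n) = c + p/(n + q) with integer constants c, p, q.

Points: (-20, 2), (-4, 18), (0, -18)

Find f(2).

(f(n) − c)(n + q) = p for each data point; the three points give a linear system in c and q, then p follows.
Solving: c = 0, q = 2, p = -36, so f(n) = -36/(n + 2).
Then f(2) = 0 − 36/4 = -9.

-9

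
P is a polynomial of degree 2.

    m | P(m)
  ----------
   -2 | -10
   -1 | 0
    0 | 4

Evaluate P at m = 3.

Write P(m) = am² + bm + c; the 3 given values yield a linear system in the 3 coefficients.
Solving, P(m) = -3m² + m + 4.
Then P(3) = -20.

-20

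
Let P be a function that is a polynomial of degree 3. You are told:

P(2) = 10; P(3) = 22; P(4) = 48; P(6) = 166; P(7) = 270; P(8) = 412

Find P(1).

Write P(t) = at³ + bt² + ct + d; the 6 given values yield a linear system in the 4 coefficients.
Solving, P(t) = t³ - 2t² + 3t + 4.
Then P(1) = 6.

6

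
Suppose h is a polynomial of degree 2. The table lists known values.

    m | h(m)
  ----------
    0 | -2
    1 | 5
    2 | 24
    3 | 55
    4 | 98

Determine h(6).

220

Write h(m) = am² + bm + c; the 5 given values yield a linear system in the 3 coefficients.
Solving, h(m) = 6m² + m - 2.
Then h(6) = 220.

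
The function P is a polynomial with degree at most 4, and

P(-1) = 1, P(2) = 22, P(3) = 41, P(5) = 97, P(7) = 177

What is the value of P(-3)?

Write P(t) = at^4 + bt³ + ct² + dt + e; the 5 given values yield a linear system in the 5 coefficients.
Solving, the top 2 coefficients vanish, and P(t) = 3t² + 4t + 2.
Then P(-3) = 17.

17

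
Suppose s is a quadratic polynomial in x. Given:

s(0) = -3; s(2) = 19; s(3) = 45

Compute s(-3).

Write s(x) = ax² + bx + c; the 3 given values yield a linear system in the 3 coefficients.
Solving, s(x) = 5x² + x - 3.
Then s(-3) = 39.

39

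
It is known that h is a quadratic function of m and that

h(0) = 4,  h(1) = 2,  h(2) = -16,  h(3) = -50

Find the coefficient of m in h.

6

First differences: -2, -18, -34. Second differences: -16, -16.
Level-2 differences are constant, so h has degree 2.
Fitting a degree-2 polynomial gives h(m) = -8m² + 6m + 4.
The coefficient of m is 6.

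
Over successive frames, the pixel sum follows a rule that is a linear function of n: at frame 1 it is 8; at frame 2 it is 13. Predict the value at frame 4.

23

Write the value at n as s(n).
Write s(n) = an + b; the 2 given values yield a linear system in the 2 coefficients.
Solving, s(n) = 5n + 3.
Then s(4) = 23.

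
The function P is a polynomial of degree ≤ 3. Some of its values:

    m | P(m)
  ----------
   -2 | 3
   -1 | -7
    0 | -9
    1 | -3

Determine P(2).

First differences: -10, -2, 6. Second differences: 8, 8.
Level-2 differences are constant, so P has degree 2.
Fitting a degree-2 polynomial gives P(m) = 4m² + 2m - 9.
Then P(2) = 11.

11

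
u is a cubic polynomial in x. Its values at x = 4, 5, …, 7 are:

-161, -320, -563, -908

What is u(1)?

Write u(x) = ax³ + bx² + cx + d; the 4 given values yield a linear system in the 4 coefficients.
Solving, u(x) = -3x³ + 3x² - 3x - 5.
Then u(1) = -8.

-8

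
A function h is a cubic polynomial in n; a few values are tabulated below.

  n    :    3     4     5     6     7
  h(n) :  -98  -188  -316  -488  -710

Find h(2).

First differences: -90, -128, -172, -222. Second differences: -38, -44, -50. Third differences: -6, -6.
Level-3 differences are constant, so h has degree 3.
Fitting a degree-3 polynomial gives h(n) = -n³ - 7n² - 4n + 4.
Then h(2) = -40.

-40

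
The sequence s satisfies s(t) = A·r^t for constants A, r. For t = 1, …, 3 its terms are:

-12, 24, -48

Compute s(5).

-192

Consecutive ratio: 24/(-12) = -2, and -48/24 = -2, so r = -2.
Then A·(-2)^1 = -12 gives A = 6, and s(t) = 6·(-2)^t.
s(5) = 6·(-2)^5 = -192.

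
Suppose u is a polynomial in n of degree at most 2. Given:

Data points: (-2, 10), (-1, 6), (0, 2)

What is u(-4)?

Write u(n) = an² + bn + c; the 3 given values yield a linear system in the 3 coefficients.
Solving, the leading coefficient vanishes, and u(n) = -4n + 2.
Then u(-4) = 18.

18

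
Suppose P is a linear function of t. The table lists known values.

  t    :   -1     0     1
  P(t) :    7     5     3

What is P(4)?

-3

Write P(t) = at + b; the 3 given values yield a linear system in the 2 coefficients.
Solving, P(t) = -2t + 5.
Then P(4) = -3.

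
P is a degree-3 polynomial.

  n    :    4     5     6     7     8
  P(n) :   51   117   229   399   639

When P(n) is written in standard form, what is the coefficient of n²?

Write P(n) = an³ + bn² + cn + d; the 5 given values yield a linear system in the 4 coefficients.
Solving, P(n) = 2n³ - 7n² + 7n + 7.
The coefficient of n² is -7.

-7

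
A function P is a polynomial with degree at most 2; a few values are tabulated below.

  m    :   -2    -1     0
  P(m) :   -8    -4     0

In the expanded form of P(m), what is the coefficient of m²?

First differences: 4, 4.
Level-1 differences are constant, so P has degree 1.
Fitting a degree-1 polynomial gives P(m) = 4m.
The coefficient of m² is 0.

0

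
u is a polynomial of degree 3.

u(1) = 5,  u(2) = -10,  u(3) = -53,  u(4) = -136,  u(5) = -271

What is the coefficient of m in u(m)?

5

First differences: -15, -43, -83, -135. Second differences: -28, -40, -52. Third differences: -12, -12.
Level-3 differences are constant, so u has degree 3.
Fitting a degree-3 polynomial gives u(m) = -2m³ - 2m² + 5m + 4.
The coefficient of m is 5.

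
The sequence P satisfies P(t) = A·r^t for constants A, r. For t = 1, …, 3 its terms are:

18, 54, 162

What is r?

3

Consecutive ratio: 54/18 = 3, and 162/54 = 3, so r = 3.
Then A·3^1 = 18 gives A = 6, and P(t) = 6·3^t.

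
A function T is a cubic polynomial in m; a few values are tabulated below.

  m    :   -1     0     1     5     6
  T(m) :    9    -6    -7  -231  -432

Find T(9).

-1671

Write T(m) = am³ + bm² + cm + d; the 5 given values yield a linear system in the 4 coefficients.
Solving, T(m) = -3m³ + 7m² - 5m - 6.
Then T(9) = -1671.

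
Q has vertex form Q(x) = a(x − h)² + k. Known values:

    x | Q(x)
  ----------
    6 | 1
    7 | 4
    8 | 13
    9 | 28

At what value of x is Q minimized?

6

First differences 3, 9, 15; second difference 6 = 2a, so a = 3.
Expanding, the x-coefficient is −2ah = -6h; matching it to the data gives h = 6, and then k = 1.
So Q(x) = 3(x − 6)² + 1.
Hence h = 6.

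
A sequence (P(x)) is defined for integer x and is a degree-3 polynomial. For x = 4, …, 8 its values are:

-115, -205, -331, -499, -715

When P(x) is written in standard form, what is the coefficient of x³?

-1

First differences: -90, -126, -168, -216. Second differences: -36, -42, -48. Third differences: -6, -6.
Level-3 differences are constant, so P has degree 3.
Fitting a degree-3 polynomial gives P(x) = -x³ - 3x² - 2x + 5.
The coefficient of x³ is -1.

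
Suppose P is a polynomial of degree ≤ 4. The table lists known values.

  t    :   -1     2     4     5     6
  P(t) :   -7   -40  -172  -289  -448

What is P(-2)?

-16

Write P(t) = at^4 + bt³ + ct² + dt + e; the 5 given values yield a linear system in the 5 coefficients.
Solving, the leading coefficient vanishes, and P(t) = -t³ - 6t² - 2t - 4.
Then P(-2) = -16.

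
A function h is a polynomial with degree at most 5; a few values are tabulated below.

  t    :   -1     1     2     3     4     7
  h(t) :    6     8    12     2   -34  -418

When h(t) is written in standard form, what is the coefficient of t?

Write h(t) = at^5 + bt^4 + ct³ + dt² + et + p; the 6 given values yield a linear system in the 6 coefficients.
Solving, the top 2 coefficients vanish, and h(t) = -2t³ + 5t² + 3t + 2.
The coefficient of t is 3.

3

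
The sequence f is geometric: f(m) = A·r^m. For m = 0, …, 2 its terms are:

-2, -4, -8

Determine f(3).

-16

Consecutive ratio: -4/(-2) = 2, and -8/(-4) = 2, so r = 2.
Then A·2^0 = -2 gives A = -2, and f(m) = -2·2^m.
f(3) = -2·2^3 = -16.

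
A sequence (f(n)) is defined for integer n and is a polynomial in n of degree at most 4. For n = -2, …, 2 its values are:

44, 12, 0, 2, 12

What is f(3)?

24

First differences: -32, -12, 2, 10. Second differences: 20, 14, 8. Third differences: -6, -6.
Level-3 differences are constant, so f has degree 3.
Fitting a degree-3 polynomial gives f(n) = -n³ + 7n² - 4n.
Then f(3) = 24.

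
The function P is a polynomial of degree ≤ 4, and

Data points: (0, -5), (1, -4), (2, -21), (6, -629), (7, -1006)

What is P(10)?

Write P(k) = ak^4 + bk³ + ck² + dk + e; the 5 given values yield a linear system in the 5 coefficients.
Solving, the leading coefficient vanishes, and P(k) = -3k³ + 4k - 5.
Then P(10) = -2965.

-2965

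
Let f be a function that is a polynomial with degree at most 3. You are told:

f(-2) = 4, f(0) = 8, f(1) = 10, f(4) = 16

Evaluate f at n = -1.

Write f(n) = an³ + bn² + cn + d; the 4 given values yield a linear system in the 4 coefficients.
Solving, the top 2 coefficients vanish, and f(n) = 2n + 8.
Then f(-1) = 6.

6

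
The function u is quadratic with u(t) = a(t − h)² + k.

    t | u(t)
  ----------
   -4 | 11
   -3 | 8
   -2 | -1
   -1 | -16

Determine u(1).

-64

First differences -3, -9, -15; second difference -6 = 2a, so a = -3.
Expanding, the t-coefficient is −2ah = 6h; matching it to the data gives h = -4, and then k = 11.
So u(t) = -3(t + 4)² + 11.
u(1) = -3·5² + 11 = -64.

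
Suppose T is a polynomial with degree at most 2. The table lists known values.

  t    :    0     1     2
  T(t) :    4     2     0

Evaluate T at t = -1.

Write T(t) = at² + bt + c; the 3 given values yield a linear system in the 3 coefficients.
Solving, the leading coefficient vanishes, and T(t) = -2t + 4.
Then T(-1) = 6.

6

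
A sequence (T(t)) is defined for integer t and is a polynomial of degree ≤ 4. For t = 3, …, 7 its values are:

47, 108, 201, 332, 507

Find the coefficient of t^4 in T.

0

First differences: 61, 93, 131, 175. Second differences: 32, 38, 44. Third differences: 6, 6.
Level-3 differences are constant, so T has degree 3.
Fitting a degree-3 polynomial gives T(t) = t³ + 4t² - 4t - 4.
The coefficient of t^4 is 0.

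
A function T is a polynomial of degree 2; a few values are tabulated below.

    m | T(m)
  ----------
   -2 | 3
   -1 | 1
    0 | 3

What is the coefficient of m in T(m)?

Write T(m) = am² + bm + c; the 3 given values yield a linear system in the 3 coefficients.
Solving, T(m) = 2m² + 4m + 3.
The coefficient of m is 4.

4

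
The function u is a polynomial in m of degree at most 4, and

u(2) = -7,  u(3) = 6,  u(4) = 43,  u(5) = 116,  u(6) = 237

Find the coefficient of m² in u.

Write u(m) = am^4 + bm³ + cm² + dm + e; the 5 given values yield a linear system in the 5 coefficients.
Solving, the leading coefficient vanishes, and u(m) = 2m³ - 6m² + 5m - 9.
The coefficient of m² is -6.

-6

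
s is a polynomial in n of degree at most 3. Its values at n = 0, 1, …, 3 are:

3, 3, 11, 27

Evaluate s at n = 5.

83

First differences: 0, 8, 16. Second differences: 8, 8.
Level-2 differences are constant, so s has degree 2.
Fitting a degree-2 polynomial gives s(n) = 4n² - 4n + 3.
Then s(5) = 83.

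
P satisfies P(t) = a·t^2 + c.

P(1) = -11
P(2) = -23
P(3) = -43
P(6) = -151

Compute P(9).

-331

From P(1) = -11 and P(2) = -23: 1a + c = -11 and 4a + c = -23.
Subtracting: 3a = -12, so a = -4; then c = -11 − (-4)·1 = -7.
So P(t) = -4t² − 7, and P(9) = -331.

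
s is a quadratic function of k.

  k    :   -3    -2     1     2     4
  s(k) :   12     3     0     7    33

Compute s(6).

75

Write s(k) = ak² + bk + c; the 5 given values yield a linear system in the 3 coefficients.
Solving, s(k) = 2k² + k - 3.
Then s(6) = 75.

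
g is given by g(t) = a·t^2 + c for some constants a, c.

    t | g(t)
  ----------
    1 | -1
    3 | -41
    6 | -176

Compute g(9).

-401

From g(1) = -1 and g(3) = -41: 1a + c = -1 and 9a + c = -41.
Subtracting: 8a = -40, so a = -5; then c = -1 − (-5)·1 = 4.
So g(t) = -5t² + 4, and g(9) = -401.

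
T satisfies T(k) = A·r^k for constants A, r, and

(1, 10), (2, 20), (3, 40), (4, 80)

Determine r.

2

Consecutive ratio: 20/10 = 2, and 40/20 = 2, so r = 2.
Then A·2^1 = 10 gives A = 5, and T(k) = 5·2^k.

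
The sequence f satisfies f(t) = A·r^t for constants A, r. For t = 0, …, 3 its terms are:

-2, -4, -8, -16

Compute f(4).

Consecutive ratio: -4/(-2) = 2, and -8/(-4) = 2, so r = 2.
Then A·2^0 = -2 gives A = -2, and f(t) = -2·2^t.
f(4) = -2·2^4 = -32.

-32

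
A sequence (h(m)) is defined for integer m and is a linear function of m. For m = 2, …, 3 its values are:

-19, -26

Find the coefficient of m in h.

-7

Write h(m) = am + b; the 2 given values yield a linear system in the 2 coefficients.
Solving, h(m) = -7m - 5.
The coefficient of m is -7.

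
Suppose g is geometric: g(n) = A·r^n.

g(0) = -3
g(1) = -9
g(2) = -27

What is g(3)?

Consecutive ratio: -9/(-3) = 3, and -27/(-9) = 3, so r = 3.
Then A·3^0 = -3 gives A = -3, and g(n) = -3·3^n.
g(3) = -3·3^3 = -81.

-81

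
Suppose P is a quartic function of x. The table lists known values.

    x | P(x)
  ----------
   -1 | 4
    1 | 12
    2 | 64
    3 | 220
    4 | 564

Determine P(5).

Write P(x) = ax^4 + bx³ + cx² + dx + e; the 5 given values yield a linear system in the 5 coefficients.
Solving, P(x) = x^4 + 4x³ + 3x² + 4.
Then P(5) = 1204.

1204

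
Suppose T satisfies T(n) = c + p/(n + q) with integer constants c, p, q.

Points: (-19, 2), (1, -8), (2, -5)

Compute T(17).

(T(n) − c)(n + q) = p for each data point; the three points give a linear system in c and q, then p follows.
Solving: c = 1, q = 1, p = -18, so T(n) = 1 − 18/(n + 1).
Then T(17) = 1 − 18/18 = 0.

0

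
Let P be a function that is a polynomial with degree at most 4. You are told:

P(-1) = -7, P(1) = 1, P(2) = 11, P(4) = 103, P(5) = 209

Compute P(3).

41

Write P(x) = ax^4 + bx³ + cx² + dx + e; the 5 given values yield a linear system in the 5 coefficients.
Solving, the leading coefficient vanishes, and P(x) = 2x³ - 2x² + 2x - 1.
Then P(3) = 41.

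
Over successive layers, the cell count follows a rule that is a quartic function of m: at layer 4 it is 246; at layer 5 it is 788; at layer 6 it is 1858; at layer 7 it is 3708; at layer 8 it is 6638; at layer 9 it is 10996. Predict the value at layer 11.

Write the value at m as P(m).
First differences: 542, 1070, 1850, 2930, 4358. Second differences: 528, 780, 1080, 1428. Third differences: 252, 300, 348. Fourth differences: 48, 48.
Level-4 differences are constant, so P has degree 4.
Fitting a degree-4 polynomial gives P(m) = 2m^4 - 2m³ - 8m² - 2m - 2.
Then P(11) = 25628.

25628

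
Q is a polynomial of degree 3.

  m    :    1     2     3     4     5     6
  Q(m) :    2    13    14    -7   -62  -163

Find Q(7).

Write Q(m) = am³ + bm² + cm + d; the 6 given values yield a linear system in the 4 coefficients.
Solving, Q(m) = -2m³ + 7m² + 4m - 7.
Then Q(7) = -322.

-322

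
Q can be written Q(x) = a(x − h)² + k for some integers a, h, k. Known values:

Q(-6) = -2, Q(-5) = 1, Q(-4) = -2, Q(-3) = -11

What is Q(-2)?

First differences 3, -3, -9; second difference -6 = 2a, so a = -3.
Expanding, the x-coefficient is −2ah = 6h; matching it to the data gives h = -5, and then k = 1.
So Q(x) = -3(x + 5)² + 1.
Q(-2) = -3·3² + 1 = -26.

-26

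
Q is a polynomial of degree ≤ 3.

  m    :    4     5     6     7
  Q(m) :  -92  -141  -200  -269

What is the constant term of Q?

4

First differences: -49, -59, -69. Second differences: -10, -10.
Level-2 differences are constant, so Q has degree 2.
Fitting a degree-2 polynomial gives Q(m) = -5m² - 4m + 4.
The constant term is Q(0) = 4.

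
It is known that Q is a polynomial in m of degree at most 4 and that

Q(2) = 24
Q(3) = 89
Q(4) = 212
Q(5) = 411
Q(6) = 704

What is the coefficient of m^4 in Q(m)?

First differences: 65, 123, 199, 293. Second differences: 58, 76, 94. Third differences: 18, 18.
Level-3 differences are constant, so Q has degree 3.
Fitting a degree-3 polynomial gives Q(m) = 3m³ + 2m² - 2m - 4.
The coefficient of m^4 is 0.

0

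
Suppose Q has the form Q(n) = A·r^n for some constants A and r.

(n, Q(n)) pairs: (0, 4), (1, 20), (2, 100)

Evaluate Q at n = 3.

Consecutive ratio: 20/4 = 5, and 100/20 = 5, so r = 5.
Then A·5^0 = 4 gives A = 4, and Q(n) = 4·5^n.
Q(3) = 4·5^3 = 500.

500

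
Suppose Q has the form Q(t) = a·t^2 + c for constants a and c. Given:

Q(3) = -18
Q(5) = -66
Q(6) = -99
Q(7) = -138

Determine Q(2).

-3

From Q(3) = -18 and Q(5) = -66: 9a + c = -18 and 25a + c = -66.
Subtracting: 16a = -48, so a = -3; then c = -18 − (-3)·9 = 9.
So Q(t) = -3t² + 9, and Q(2) = -3.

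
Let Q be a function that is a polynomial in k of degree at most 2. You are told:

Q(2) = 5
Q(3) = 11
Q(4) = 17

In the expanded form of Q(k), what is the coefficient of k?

First differences: 6, 6.
Level-1 differences are constant, so Q has degree 1.
Fitting a degree-1 polynomial gives Q(k) = 6k - 7.
The coefficient of k is 6.

6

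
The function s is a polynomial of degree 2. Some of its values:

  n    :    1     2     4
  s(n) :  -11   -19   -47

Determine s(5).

-67

Write s(n) = an² + bn + c; the 3 given values yield a linear system in the 3 coefficients.
Solving, s(n) = -2n² - 2n - 7.
Then s(5) = -67.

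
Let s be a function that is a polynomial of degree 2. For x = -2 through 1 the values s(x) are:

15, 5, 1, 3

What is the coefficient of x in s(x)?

First differences: -10, -4, 2. Second differences: 6, 6.
Level-2 differences are constant, so s has degree 2.
Fitting a degree-2 polynomial gives s(x) = 3x² - x + 1.
The coefficient of x is -1.

-1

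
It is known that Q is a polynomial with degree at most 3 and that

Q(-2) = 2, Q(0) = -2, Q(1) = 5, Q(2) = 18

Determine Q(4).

Write Q(k) = ak³ + bk² + ck + d; the 4 given values yield a linear system in the 4 coefficients.
Solving, the leading coefficient vanishes, and Q(k) = 3k² + 4k - 2.
Then Q(4) = 62.

62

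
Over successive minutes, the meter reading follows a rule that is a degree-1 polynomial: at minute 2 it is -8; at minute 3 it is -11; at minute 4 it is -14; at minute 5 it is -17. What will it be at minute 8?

-26

Write the value at n as f(n).
Write f(n) = an + b; the 4 given values yield a linear system in the 2 coefficients.
Solving, f(n) = -3n - 2.
Then f(8) = -26.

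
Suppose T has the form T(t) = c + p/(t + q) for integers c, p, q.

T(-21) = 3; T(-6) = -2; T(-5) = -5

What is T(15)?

(T(t) − c)(t + q) = p for each data point; the three points give a linear system in c and q, then p follows.
Solving: c = 4, q = 3, p = 18, so T(t) = 4 + 18/(t + 3).
Then T(15) = 4 + 18/18 = 5.

5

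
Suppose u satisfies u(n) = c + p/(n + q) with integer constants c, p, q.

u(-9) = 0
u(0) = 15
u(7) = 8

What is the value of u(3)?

10

(u(n) − c)(n + q) = p for each data point; the three points give a linear system in c and q, then p follows.
Solving: c = 5, q = 3, p = 30, so u(n) = 5 + 30/(n + 3).
Then u(3) = 5 + 30/6 = 10.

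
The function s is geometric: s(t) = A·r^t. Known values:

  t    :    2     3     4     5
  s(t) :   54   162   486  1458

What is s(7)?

Consecutive ratio: 162/54 = 3, and 486/162 = 3, so r = 3.
Then A·3^2 = 54 gives A = 6, and s(t) = 6·3^t.
s(7) = 6·3^7 = 13122.

13122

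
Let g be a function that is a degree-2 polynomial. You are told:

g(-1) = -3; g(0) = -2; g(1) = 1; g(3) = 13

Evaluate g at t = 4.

22

Write g(t) = at² + bt + c; the 4 given values yield a linear system in the 3 coefficients.
Solving, g(t) = t² + 2t - 2.
Then g(4) = 22.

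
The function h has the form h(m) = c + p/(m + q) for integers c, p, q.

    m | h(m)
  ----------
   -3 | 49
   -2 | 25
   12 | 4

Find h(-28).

(h(m) − c)(m + q) = p for each data point; the three points give a linear system in c and q, then p follows.
Solving: c = 1, q = 4, p = 48, so h(m) = 1 + 48/(m + 4).
Then h(-28) = 1 + 48/(-24) = -1.

-1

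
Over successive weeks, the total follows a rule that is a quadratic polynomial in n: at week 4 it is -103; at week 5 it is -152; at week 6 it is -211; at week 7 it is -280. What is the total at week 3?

Write the value at n as P(n).
First differences: -49, -59, -69. Second differences: -10, -10.
Level-2 differences are constant, so P has degree 2.
Fitting a degree-2 polynomial gives P(n) = -5n² - 4n - 7.
Then P(3) = -64.

-64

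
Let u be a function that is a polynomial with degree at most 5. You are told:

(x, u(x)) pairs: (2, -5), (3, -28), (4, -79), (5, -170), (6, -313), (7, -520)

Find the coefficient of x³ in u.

Write u(x) = ax^5 + bx^4 + cx³ + dx² + ex + p; the 6 given values yield a linear system in the 6 coefficients.
Solving, the top 2 coefficients vanish, and u(x) = -2x³ + 4x² - 5x + 5.
The coefficient of x³ is -2.

-2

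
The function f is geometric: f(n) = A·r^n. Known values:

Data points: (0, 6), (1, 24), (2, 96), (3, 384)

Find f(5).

Consecutive ratio: 24/6 = 4, and 96/24 = 4, so r = 4.
Then A·4^0 = 6 gives A = 6, and f(n) = 6·4^n.
f(5) = 6·4^5 = 6144.

6144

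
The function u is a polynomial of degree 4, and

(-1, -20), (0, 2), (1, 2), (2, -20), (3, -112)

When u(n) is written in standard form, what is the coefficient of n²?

Write u(n) = an^4 + bn³ + cn² + dn + e; the 5 given values yield a linear system in the 5 coefficients.
Solving, u(n) = -2n^4 + 4n³ - 9n² + 7n + 2.
The coefficient of n² is -9.

-9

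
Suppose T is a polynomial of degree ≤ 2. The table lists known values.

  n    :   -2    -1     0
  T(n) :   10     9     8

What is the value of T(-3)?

11

First differences: -1, -1.
Level-1 differences are constant, so T has degree 1.
Fitting a degree-1 polynomial gives T(n) = -n + 8.
Then T(-3) = 11.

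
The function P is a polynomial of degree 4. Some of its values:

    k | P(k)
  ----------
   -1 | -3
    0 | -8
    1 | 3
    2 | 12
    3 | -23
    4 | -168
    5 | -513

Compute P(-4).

First differences: -5, 11, 9, -35, -145, -345. Second differences: 16, -2, -44, -110, -200. Third differences: -18, -42, -66, -90. Fourth differences: -24, -24, -24.
Level-4 differences are constant, so P has degree 4.
Fitting a degree-4 polynomial gives P(k) = -k^4 - k³ + 9k² + 4k - 8.
Then P(-4) = -72.

-72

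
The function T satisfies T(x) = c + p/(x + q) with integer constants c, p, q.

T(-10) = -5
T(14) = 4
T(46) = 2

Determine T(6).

(T(x) − c)(x + q) = p for each data point; the three points give a linear system in c and q, then p follows.
Solving: c = 1, q = 2, p = 48, so T(x) = 1 + 48/(x + 2).
Then T(6) = 1 + 48/8 = 7.

7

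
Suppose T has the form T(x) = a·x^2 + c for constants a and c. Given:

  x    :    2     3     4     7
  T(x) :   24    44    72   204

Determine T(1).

From T(2) = 24 and T(3) = 44: 4a + c = 24 and 9a + c = 44.
Subtracting: 5a = 20, so a = 4; then c = 24 − 4·4 = 8.
So T(x) = 4x² + 8, and T(1) = 12.

12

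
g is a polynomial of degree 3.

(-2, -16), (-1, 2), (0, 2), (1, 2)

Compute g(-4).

Write g(m) = am³ + bm² + cm + d; the 4 given values yield a linear system in the 4 coefficients.
Solving, g(m) = 3m³ - 3m + 2.
Then g(-4) = -178.

-178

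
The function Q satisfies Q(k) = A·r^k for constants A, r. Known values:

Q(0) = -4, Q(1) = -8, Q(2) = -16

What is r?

Consecutive ratio: -8/(-4) = 2, and -16/(-8) = 2, so r = 2.
Then A·2^0 = -4 gives A = -4, and Q(k) = -4·2^k.

2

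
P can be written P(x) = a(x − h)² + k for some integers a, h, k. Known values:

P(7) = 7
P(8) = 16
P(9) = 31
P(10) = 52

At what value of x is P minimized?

6

First differences 9, 15, 21; second difference 6 = 2a, so a = 3.
Expanding, the x-coefficient is −2ah = -6h; matching it to the data gives h = 6, and then k = 4.
So P(x) = 3(x − 6)² + 4.
Hence h = 6.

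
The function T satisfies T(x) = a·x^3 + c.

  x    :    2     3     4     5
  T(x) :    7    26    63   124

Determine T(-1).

-2

From T(2) = 7 and T(3) = 26: 8a + c = 7 and 27a + c = 26.
Subtracting: 19a = 19, so a = 1; then c = 7 − 1·8 = -1.
So T(x) = 1x³ − 1, and T(-1) = -2.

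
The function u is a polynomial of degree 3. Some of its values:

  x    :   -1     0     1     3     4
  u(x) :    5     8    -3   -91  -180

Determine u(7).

Write u(x) = ax³ + bx² + cx + d; the 5 given values yield a linear system in the 4 coefficients.
Solving, u(x) = -x³ - 7x² - 3x + 8.
Then u(7) = -699.

-699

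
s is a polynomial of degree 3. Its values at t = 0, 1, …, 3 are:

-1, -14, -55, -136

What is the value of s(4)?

-269

Write s(t) = at³ + bt² + ct + d; the 4 given values yield a linear system in the 4 coefficients.
Solving, s(t) = -2t³ - 8t² - 3t - 1.
Then s(4) = -269.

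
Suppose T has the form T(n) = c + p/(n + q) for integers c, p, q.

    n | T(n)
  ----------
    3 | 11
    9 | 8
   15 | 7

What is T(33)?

(T(n) − c)(n + q) = p for each data point; the three points give a linear system in c and q, then p follows.
Solving: c = 5, q = 3, p = 36, so T(n) = 5 + 36/(n + 3).
Then T(33) = 5 + 36/36 = 6.

6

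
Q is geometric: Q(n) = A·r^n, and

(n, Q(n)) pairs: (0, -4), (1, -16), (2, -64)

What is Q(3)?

Consecutive ratio: -16/(-4) = 4, and -64/(-16) = 4, so r = 4.
Then A·4^0 = -4 gives A = -4, and Q(n) = -4·4^n.
Q(3) = -4·4^3 = -256.

-256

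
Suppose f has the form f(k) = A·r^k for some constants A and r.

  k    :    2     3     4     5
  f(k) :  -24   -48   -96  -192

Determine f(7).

-768

Consecutive ratio: -48/(-24) = 2, and -96/(-48) = 2, so r = 2.
Then A·2^2 = -24 gives A = -6, and f(k) = -6·2^k.
f(7) = -6·2^7 = -768.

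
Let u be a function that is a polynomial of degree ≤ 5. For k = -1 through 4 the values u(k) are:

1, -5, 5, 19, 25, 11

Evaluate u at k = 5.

-35

Write u(k) = ak^5 + bk^4 + ck³ + dk² + ek + p; the 6 given values yield a linear system in the 6 coefficients.
Solving, the top 2 coefficients vanish, and u(k) = -2k³ + 8k² + 4k - 5.
Then u(5) = -35.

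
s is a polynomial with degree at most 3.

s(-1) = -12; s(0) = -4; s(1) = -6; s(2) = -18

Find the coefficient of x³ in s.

Write s(x) = ax³ + bx² + cx + d; the 4 given values yield a linear system in the 4 coefficients.
Solving, the leading coefficient vanishes, and s(x) = -5x² + 3x - 4.
The coefficient of x³ is 0.

0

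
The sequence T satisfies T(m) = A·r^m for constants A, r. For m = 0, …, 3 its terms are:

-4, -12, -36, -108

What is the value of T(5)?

Consecutive ratio: -12/(-4) = 3, and -36/(-12) = 3, so r = 3.
Then A·3^0 = -4 gives A = -4, and T(m) = -4·3^m.
T(5) = -4·3^5 = -972.

-972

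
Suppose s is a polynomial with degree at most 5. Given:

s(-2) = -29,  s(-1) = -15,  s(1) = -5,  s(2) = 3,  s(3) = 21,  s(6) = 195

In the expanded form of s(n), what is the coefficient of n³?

1

Write s(n) = an^5 + bn^4 + cn³ + dn² + en + p; the 6 given values yield a linear system in the 6 coefficients.
Solving, the top 2 coefficients vanish, and s(n) = n³ - n² + 4n - 9.
The coefficient of n³ is 1.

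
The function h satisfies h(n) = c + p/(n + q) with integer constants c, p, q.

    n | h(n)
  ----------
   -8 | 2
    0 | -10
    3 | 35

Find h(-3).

(h(n) − c)(n + q) = p for each data point; the three points give a linear system in c and q, then p follows.
Solving: c = 5, q = -2, p = 30, so h(n) = 5 + 30/(n − 2).
Then h(-3) = 5 + 30/(-5) = -1.

-1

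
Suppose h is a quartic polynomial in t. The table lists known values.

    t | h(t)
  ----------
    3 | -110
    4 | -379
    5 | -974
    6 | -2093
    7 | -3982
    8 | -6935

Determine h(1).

First differences: -269, -595, -1119, -1889, -2953. Second differences: -326, -524, -770, -1064. Third differences: -198, -246, -294. Fourth differences: -48, -48.
Level-4 differences are constant, so h has degree 4.
Fitting a degree-4 polynomial gives h(t) = -2t^4 + 3t³ - 5t² + 5t + 1.
Then h(1) = 2.

2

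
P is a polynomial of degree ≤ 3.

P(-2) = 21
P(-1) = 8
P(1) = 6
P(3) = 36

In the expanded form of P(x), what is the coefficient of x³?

Write P(x) = ax³ + bx² + cx + d; the 4 given values yield a linear system in the 4 coefficients.
Solving, the leading coefficient vanishes, and P(x) = 4x² - x + 3.
The coefficient of x³ is 0.

0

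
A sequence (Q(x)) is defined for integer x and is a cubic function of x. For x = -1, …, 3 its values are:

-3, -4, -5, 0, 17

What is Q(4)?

52

First differences: -1, -1, 5, 17. Second differences: 0, 6, 12. Third differences: 6, 6.
Level-3 differences are constant, so Q has degree 3.
Extending the table by one column gives the next first difference 35, so Q(4) = 17 + 35 = 52.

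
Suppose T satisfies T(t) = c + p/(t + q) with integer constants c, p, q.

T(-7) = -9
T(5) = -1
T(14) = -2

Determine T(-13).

-5

(T(t) − c)(t + q) = p for each data point; the three points give a linear system in c and q, then p follows.
Solving: c = -3, q = 4, p = 18, so T(t) = -3 + 18/(t + 4).
Then T(-13) = -3 + 18/(-9) = -5.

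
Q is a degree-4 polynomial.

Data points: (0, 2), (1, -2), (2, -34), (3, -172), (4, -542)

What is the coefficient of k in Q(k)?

-4

Write Q(k) = ak^4 + bk³ + ck² + dk + e; the 5 given values yield a linear system in the 5 coefficients.
Solving, Q(k) = -2k^4 - k³ + 3k² - 4k + 2.
The coefficient of k is -4.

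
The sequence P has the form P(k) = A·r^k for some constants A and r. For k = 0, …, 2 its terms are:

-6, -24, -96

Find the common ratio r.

4

Consecutive ratio: -24/(-6) = 4, and -96/(-24) = 4, so r = 4.
Then A·4^0 = -6 gives A = -6, and P(k) = -6·4^k.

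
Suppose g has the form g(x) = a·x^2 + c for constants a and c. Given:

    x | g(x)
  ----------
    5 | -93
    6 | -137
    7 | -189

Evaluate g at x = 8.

-249

From g(5) = -93 and g(6) = -137: 25a + c = -93 and 36a + c = -137.
Subtracting: 11a = -44, so a = -4; then c = -93 − (-4)·25 = 7.
So g(x) = -4x² + 7, and g(8) = -249.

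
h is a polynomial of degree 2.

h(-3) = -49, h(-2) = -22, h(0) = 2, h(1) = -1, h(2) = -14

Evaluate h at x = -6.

-190

Write h(x) = ax² + bx + c; the 5 given values yield a linear system in the 3 coefficients.
Solving, h(x) = -5x² + 2x + 2.
Then h(-6) = -190.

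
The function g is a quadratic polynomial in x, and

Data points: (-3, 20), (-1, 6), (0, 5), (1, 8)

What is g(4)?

41

Write g(x) = ax² + bx + c; the 4 given values yield a linear system in the 3 coefficients.
Solving, g(x) = 2x² + x + 5.
Then g(4) = 41.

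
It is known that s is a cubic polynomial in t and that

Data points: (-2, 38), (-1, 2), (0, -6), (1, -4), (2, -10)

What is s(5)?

First differences: -36, -8, 2, -6. Second differences: 28, 10, -8. Third differences: -18, -18.
Level-3 differences are constant, so s has degree 3.
Fitting a degree-3 polynomial gives s(t) = -3t³ + 5t² - 6.
Then s(5) = -256.

-256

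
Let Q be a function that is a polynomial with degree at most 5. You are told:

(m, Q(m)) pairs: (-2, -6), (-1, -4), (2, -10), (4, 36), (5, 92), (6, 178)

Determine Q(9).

676

Write Q(m) = am^5 + bm^4 + cm³ + dm² + em + p; the 6 given values yield a linear system in the 6 coefficients.
Solving, the top 2 coefficients vanish, and Q(m) = m³ - 5m - 8.
Then Q(9) = 676.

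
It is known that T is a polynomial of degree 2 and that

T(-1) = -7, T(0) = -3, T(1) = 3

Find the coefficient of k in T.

Write T(k) = ak² + bk + c; the 3 given values yield a linear system in the 3 coefficients.
Solving, T(k) = k² + 5k - 3.
The coefficient of k is 5.

5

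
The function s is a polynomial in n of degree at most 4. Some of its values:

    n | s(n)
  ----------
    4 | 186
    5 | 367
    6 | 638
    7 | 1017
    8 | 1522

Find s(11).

First differences: 181, 271, 379, 505. Second differences: 90, 108, 126. Third differences: 18, 18.
Level-3 differences are constant, so s has degree 3.
Fitting a degree-3 polynomial gives s(n) = 3n³ - 2n + 2.
Then s(11) = 3973.

3973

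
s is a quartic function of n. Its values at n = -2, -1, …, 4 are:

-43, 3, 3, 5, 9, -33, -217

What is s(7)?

Write s(n) = an^4 + bn³ + cn² + dn + e; the 7 given values yield a linear system in the 5 coefficients.
Solving, s(n) = -2n^4 + 4n³ + 3n² - 3n + 3.
Then s(7) = -3301.

-3301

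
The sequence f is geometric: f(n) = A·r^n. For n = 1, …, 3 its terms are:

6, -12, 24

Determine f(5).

96

Consecutive ratio: -12/6 = -2, and 24/(-12) = -2, so r = -2.
Then A·(-2)^1 = 6 gives A = -3, and f(n) = -3·(-2)^n.
f(5) = -3·(-2)^5 = 96.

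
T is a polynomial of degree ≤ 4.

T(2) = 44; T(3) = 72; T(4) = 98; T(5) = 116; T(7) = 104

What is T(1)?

Write T(m) = am^4 + bm³ + cm² + dm + e; the 5 given values yield a linear system in the 5 coefficients.
Solving, the leading coefficient vanishes, and T(m) = -m³ + 8m² + 7m + 6.
Then T(1) = 20.

20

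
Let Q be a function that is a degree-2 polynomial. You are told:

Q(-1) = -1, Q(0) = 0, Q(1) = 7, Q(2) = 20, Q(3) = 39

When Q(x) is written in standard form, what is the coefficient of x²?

3

Write Q(x) = ax² + bx + c; the 5 given values yield a linear system in the 3 coefficients.
Solving, Q(x) = 3x² + 4x.
The coefficient of x² is 3.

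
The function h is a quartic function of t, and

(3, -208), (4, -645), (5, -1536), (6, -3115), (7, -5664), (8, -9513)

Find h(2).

-39

Write h(t) = at^4 + bt³ + ct² + dt + e; the 6 given values yield a linear system in the 5 coefficients.
Solving, h(t) = -2t^4 - 3t³ + 3t² + 3t - 1.
Then h(2) = -39.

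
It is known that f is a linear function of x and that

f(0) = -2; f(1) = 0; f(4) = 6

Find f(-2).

-6

Write f(x) = ax + b; the 3 given values yield a linear system in the 2 coefficients.
Solving, f(x) = 2x - 2.
Then f(-2) = -6.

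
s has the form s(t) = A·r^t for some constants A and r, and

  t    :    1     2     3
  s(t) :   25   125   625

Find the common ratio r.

5

Consecutive ratio: 125/25 = 5, and 625/125 = 5, so r = 5.
Then A·5^1 = 25 gives A = 5, and s(t) = 5·5^t.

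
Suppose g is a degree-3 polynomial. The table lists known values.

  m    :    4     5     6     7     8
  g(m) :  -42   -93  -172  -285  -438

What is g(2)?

Write g(m) = am³ + bm² + cm + d; the 5 given values yield a linear system in the 4 coefficients.
Solving, g(m) = -m³ + m² + m + 2.
Then g(2) = 0.

0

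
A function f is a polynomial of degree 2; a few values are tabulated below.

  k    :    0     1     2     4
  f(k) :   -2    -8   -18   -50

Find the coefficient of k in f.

Write f(k) = ak² + bk + c; the 4 given values yield a linear system in the 3 coefficients.
Solving, f(k) = -2k² - 4k - 2.
The coefficient of k is -4.

-4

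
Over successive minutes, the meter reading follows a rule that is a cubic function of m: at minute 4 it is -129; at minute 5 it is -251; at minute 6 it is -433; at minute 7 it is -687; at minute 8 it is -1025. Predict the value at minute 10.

-2001

Write the value at m as T(m).
Write T(m) = am³ + bm² + cm + d; the 5 given values yield a linear system in the 4 coefficients.
Solving, T(m) = -2m³ - 1.
Then T(10) = -2001.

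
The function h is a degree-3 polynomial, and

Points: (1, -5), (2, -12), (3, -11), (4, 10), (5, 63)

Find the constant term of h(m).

-2

Write h(m) = am³ + bm² + cm + d; the 5 given values yield a linear system in the 4 coefficients.
Solving, h(m) = 2m³ - 8m² + 3m - 2.
The constant term is h(0) = -2.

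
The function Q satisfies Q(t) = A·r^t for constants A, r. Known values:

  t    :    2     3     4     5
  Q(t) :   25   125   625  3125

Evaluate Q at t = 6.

Consecutive ratio: 125/25 = 5, and 625/125 = 5, so r = 5.
Then A·5^2 = 25 gives A = 1, and Q(t) = 1·5^t.
Q(6) = 1·5^6 = 15625.

15625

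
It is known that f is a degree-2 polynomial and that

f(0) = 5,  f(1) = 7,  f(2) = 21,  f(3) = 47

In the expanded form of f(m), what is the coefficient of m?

Write f(m) = am² + bm + c; the 4 given values yield a linear system in the 3 coefficients.
Solving, f(m) = 6m² - 4m + 5.
The coefficient of m is -4.

-4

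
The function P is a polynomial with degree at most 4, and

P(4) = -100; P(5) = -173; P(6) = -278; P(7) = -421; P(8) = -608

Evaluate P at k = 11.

-1493

First differences: -73, -105, -143, -187. Second differences: -32, -38, -44. Third differences: -6, -6.
Level-3 differences are constant, so P has degree 3.
Fitting a degree-3 polynomial gives P(k) = -k³ - k² - 3k - 8.
Then P(11) = -1493.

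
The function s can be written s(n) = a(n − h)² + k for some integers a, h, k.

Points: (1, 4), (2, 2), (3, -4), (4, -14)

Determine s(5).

-28

First differences -2, -6, -10; second difference -4 = 2a, so a = -2.
Expanding, the n-coefficient is −2ah = 4h; matching it to the data gives h = 1, and then k = 4.
So s(n) = -2(n − 1)² + 4.
s(5) = -2·4² + 4 = -28.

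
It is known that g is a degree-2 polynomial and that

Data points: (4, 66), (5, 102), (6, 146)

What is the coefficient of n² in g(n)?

4

Write g(n) = an² + bn + c; the 3 given values yield a linear system in the 3 coefficients.
Solving, g(n) = 4n² + 2.
The coefficient of n² is 4.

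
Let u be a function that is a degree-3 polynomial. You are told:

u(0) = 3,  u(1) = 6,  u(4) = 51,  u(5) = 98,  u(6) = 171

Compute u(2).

11

Write u(k) = ak³ + bk² + ck + d; the 5 given values yield a linear system in the 4 coefficients.
Solving, u(k) = k³ - 2k² + 4k + 3.
Then u(2) = 11.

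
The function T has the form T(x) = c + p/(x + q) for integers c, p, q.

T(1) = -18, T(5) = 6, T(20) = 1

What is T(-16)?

-1

(T(x) − c)(x + q) = p for each data point; the three points give a linear system in c and q, then p follows.
Solving: c = 0, q = -2, p = 18, so T(x) = 18/(x − 2).
Then T(-16) = 0 + 18/(-18) = -1.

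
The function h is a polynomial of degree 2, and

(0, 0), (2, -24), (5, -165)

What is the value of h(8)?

-432

Write h(m) = am² + bm + c; the 3 given values yield a linear system in the 3 coefficients.
Solving, h(m) = -7m² + 2m.
Then h(8) = -432.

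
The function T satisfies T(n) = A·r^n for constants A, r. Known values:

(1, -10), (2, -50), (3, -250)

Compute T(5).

-6250

Consecutive ratio: -50/(-10) = 5, and -250/(-50) = 5, so r = 5.
Then A·5^1 = -10 gives A = -2, and T(n) = -2·5^n.
T(5) = -2·5^5 = -6250.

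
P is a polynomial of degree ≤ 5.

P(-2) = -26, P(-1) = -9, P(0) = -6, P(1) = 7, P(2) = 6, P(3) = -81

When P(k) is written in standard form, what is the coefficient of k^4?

Write P(k) = ak^5 + bk^4 + ck³ + dk² + ek + p; the 6 given values yield a linear system in the 6 coefficients.
Solving, the leading coefficient vanishes, and P(k) = -2k^4 + 7k² + 8k - 6.
The coefficient of k^4 is -2.

-2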